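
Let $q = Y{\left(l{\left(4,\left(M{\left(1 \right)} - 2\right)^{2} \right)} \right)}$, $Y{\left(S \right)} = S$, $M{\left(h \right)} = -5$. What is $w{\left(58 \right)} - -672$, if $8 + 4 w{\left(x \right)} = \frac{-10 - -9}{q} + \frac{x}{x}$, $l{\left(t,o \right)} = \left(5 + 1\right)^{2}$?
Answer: $\frac{96515}{144} \approx 670.24$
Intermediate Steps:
$l{\left(t,o \right)} = 36$ ($l{\left(t,o \right)} = 6^{2} = 36$)
$q = 36$
$w{\left(x \right)} = - \frac{253}{144}$ ($w{\left(x \right)} = -2 + \frac{\frac{-10 - -9}{36} + \frac{x}{x}}{4} = -2 + \frac{\left(-10 + 9\right) \frac{1}{36} + 1}{4} = -2 + \frac{\left(-1\right) \frac{1}{36} + 1}{4} = -2 + \frac{- \frac{1}{36} + 1}{4} = -2 + \frac{1}{4} \cdot \frac{35}{36} = -2 + \frac{35}{144} = - \frac{253}{144}$)
$w{\left(58 \right)} - -672 = - \frac{253}{144} - -672 = - \frac{253}{144} + 672 = \frac{96515}{144}$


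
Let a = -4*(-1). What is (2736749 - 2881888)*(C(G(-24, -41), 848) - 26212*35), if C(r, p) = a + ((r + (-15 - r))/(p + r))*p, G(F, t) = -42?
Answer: 53661517936112/403 ≈ 1.3316e+11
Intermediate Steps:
a = 4
C(r, p) = 4 - 15*p/(p + r) (C(r, p) = 4 + ((r + (-15 - r))/(p + r))*p = 4 + (-15/(p + r))*p = 4 - 15*p/(p + r))
(2736749 - 2881888)*(C(G(-24, -41), 848) - 26212*35) = (2736749 - 2881888)*((-11*848 + 4*(-42))/(848 - 42) - 26212*35) = -145139*((-9328 - 168)/806 - 917420) = -145139*((1/806)*(-9496) - 917420) = -145139*(-4748/403 - 917420) = -145139*(-369725008/403) = 53661517936112/403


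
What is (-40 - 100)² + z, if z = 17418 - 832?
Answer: 36186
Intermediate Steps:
z = 16586
(-40 - 100)² + z = (-40 - 100)² + 16586 = (-140)² + 16586 = 19600 + 16586 = 36186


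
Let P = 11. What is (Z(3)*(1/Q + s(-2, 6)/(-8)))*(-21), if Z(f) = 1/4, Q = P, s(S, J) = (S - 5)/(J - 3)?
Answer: -707/352 ≈ -2.0085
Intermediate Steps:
s(S, J) = (-5 + S)/(-3 + J)
Q = 11
Z(f) = ¼
(Z(3)*(1/Q + s(-2, 6)/(-8)))*(-21) = ((1/11 + ((-5 - 2)/(-3 + 6))/(-8))/4)*(-21) = ((1*(1/11) + (-7/3)*(-⅛))/4)*(-21) = ((1/11 + ((⅓)*(-7))*(-⅛))/4)*(-21) = ((1/11 - 7/3*(-⅛))/4)*(-21) = ((1/11 + 7/24)/4)*(-21) = ((¼)*(101/264))*(-21) = (101/1056)*(-21) = -707/352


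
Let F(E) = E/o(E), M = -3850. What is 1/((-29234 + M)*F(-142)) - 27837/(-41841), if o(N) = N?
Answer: 102324163/153807516 ≈ 0.66527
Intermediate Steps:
F(E) = 1 (F(E) = E/E = 1)
1/((-29234 + M)*F(-142)) - 27837/(-41841) = 1/(-29234 - 3850*1) - 27837/(-41841) = 1/(-33084) - 27837*(-1/41841) = -1/33084*1 + 3093/4649 = -1/33084 + 3093/4649 = 102324163/153807516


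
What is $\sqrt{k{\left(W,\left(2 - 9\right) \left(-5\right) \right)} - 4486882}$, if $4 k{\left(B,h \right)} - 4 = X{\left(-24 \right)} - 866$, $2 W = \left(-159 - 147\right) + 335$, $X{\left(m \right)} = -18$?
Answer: $i \sqrt{4487102} \approx 2118.3 i$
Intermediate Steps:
$W = \frac{29}{2}$ ($W = \frac{\left(-159 - 147\right) + 335}{2} = \frac{-306 + 335}{2} = \frac{1}{2} \cdot 29 = \frac{29}{2} \approx 14.5$)
$k{\left(B,h \right)} = -220$ ($k{\left(B,h \right)} = 1 + \frac{-18 - 866}{4} = 1 + \frac{1}{4} \left(-884\right) = 1 - 221 = -220$)
$\sqrt{k{\left(W,\left(2 - 9\right) \left(-5\right) \right)} - 4486882} = \sqrt{-220 - 4486882} = \sqrt{-4487102} = i \sqrt{4487102}$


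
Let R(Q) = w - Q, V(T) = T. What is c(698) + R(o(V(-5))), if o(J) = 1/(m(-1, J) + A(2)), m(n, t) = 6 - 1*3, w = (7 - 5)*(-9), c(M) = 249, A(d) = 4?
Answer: 1616/7 ≈ 230.86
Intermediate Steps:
w = -18 (w = 2*(-9) = -18)
m(n, t) = 3 (m(n, t) = 6 - 3 = 3)
o(J) = ⅐ (o(J) = 1/(3 + 4) = 1/7 = ⅐)
R(Q) = -18 - Q
c(698) + R(o(V(-5))) = 249 + (-18 - 1*⅐) = 249 + (-18 - ⅐) = 249 - 127/7 = 1616/7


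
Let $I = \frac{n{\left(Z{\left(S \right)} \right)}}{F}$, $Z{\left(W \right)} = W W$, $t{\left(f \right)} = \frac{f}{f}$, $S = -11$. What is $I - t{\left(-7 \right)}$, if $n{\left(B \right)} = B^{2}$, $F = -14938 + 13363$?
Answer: $- \frac{16216}{1575} \approx -10.296$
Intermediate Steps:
$F = -1575$
$t{\left(f \right)} = 1$
$Z{\left(W \right)} = W^{2}$
$I = - \frac{14641}{1575}$ ($I = \frac{\left(\left(-11\right)^{2}\right)^{2}}{-1575} = 121^{2} \left(- \frac{1}{1575}\right) = 14641 \left(- \frac{1}{1575}\right) = - \frac{14641}{1575} \approx -9.2959$)
$I - t{\left(-7 \right)} = - \frac{14641}{1575} - 1 = - \frac{16216}{1575}$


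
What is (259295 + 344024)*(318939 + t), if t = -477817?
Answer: -95854116082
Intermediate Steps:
(259295 + 344024)*(318939 + t) = (259295 + 344024)*(318939 - 477817) = 603319*(-158878) = -95854116082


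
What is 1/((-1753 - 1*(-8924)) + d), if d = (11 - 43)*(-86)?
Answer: 1/9923 ≈ 0.00010078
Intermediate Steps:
d = 2752 (d = -32*(-86) = 2752)
1/((-1753 - 1*(-8924)) + d) = 1/((-1753 - 1*(-8924)) + 2752) = 1/((-1753 + 8924) + 2752) = 1/(7171 + 2752) = 1/9923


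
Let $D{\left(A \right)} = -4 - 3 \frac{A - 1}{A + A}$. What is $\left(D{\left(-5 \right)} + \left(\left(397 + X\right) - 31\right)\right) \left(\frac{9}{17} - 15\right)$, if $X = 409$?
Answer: $- \frac{946116}{85} \approx -11131.0$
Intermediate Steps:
$D{\left(A \right)} = -4 - \frac{3 \left(-1 + A\right)}{2 A}$ ($D{\left(A \right)} = -4 - 3 \frac{-1 + A}{2 A} = -4 - \frac{3 \left(-1 + A\right)}{2 A}$)
$\left(D{\left(-5 \right)} + \left(\left(397 + X\right) - 31\right)\right) \left(\frac{9}{17} - 15\right) = \left(\frac{3 - -55}{2 \left(-5\right)} + \left(\left(397 + 409\right) - 31\right)\right) \left(\frac{9}{17} - 15\right) = \left(\frac{1}{2} \left(- \frac{1}{5}\right) \left(3 + 55\right) + \left(806 - 31\right)\right) \left(9 \cdot \frac{1}{17} - 15\right) = \left(\frac{1}{2} \left(- \frac{1}{5}\right) 58 + 775\right) \left(\frac{9}{17} - 15\right) = \left(- \frac{29}{5} + 775\right) \left(- \frac{246}{17}\right) = \frac{3846}{5} \left(- \frac{246}{17}\right) = - \frac{946116}{85}$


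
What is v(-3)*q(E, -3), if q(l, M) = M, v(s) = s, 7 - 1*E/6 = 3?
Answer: 9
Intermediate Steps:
E = 24 (E = 42 - 6*3 = 42 - 18 = 24)
v(-3)*q(E, -3) = -3*(-3) = 9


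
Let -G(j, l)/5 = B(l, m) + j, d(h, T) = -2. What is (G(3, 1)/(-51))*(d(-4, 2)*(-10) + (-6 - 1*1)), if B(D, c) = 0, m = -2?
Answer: 65/17 ≈ 3.8235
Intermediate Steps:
G(j, l) = -5*j (G(j, l) = -5*(0 + j) = -5*j)
(G(3, 1)/(-51))*(d(-4, 2)*(-10) + (-6 - 1*1)) = (-5*3/(-51))*(-2*(-10) + (-6 - 1*1)) = (-15*(-1/51))*(20 + (-6 - 1)) = 5*(20 - 7)/17 = (5/17)*13 = 65/17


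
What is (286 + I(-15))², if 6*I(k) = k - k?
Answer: 81796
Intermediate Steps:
I(k) = 0 (I(k) = (k - k)/6 = (⅙)*0 = 0)
(286 + I(-15))² = (286 + 0)² = 286² = 81796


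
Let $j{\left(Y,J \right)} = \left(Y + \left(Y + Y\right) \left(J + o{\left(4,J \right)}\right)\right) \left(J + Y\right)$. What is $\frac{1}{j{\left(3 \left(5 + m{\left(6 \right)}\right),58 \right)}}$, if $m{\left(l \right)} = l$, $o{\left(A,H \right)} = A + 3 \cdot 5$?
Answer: $\frac{1}{465465} \approx 2.1484 \cdot 10^{-6}$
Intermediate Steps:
$o{\left(A,H \right)} = 15 + A$ ($o{\left(A,H \right)} = A + 15 = 15 + A$)
$j{\left(Y,J \right)} = \left(J + Y\right) \left(Y + 2 Y \left(19 + J\right)\right)$ ($j{\left(Y,J \right)} = \left(Y + \left(Y + Y\right) \left(J + \left(15 + 4\right)\right)\right) \left(J + Y\right) = \left(Y + 2 Y \left(J + 19\right)\right) \left(J + Y\right) = \left(Y + 2 Y \left(19 + J\right)\right) \left(J + Y\right) = \left(J + Y\right) \left(Y + 2 Y \left(19 + J\right)\right)$)
$\frac{1}{j{\left(3 \left(5 + m{\left(6 \right)}\right),58 \right)}} = \frac{1}{3 \left(5 + 6\right) \left(2 \cdot 58^{2} + 39 \cdot 58 + 39 \cdot 3 \left(5 + 6\right) + 2 \cdot 58 \cdot 3 \left(5 + 6\right)\right)} = \frac{1}{3 \cdot 11 \left(2 \cdot 3364 + 2262 + 39 \cdot 3 \cdot 11 + 2 \cdot 58 \cdot 3 \cdot 11\right)} = \frac{1}{33 \left(6728 + 2262 + 39 \cdot 33 + 2 \cdot 58 \cdot 33\right)} = \frac{1}{33 \left(6728 + 2262 + 1287 + 3828\right)} = \frac{1}{33 \cdot 14105} = \frac{1}{465465}$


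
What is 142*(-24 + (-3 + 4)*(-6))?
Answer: -4260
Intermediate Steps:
142*(-24 + (-3 + 4)*(-6)) = 142*(-24 + 1*(-6)) = 142*(-24 - 6) = 142*(-30) = -4260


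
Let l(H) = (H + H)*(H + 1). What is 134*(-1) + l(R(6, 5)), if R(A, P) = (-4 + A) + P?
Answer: -22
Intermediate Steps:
R(A, P) = -4 + A + P
l(H) = 2*H*(1 + H) (l(H) = (2*H)*(1 + H) = 2*H*(1 + H))
134*(-1) + l(R(6, 5)) = 134*(-1) + 2*(-4 + 6 + 5)*(1 + (-4 + 6 + 5)) = -134 + 2*7*(1 + 7) = -134 + 2*7*8 = -134 + 112 = -22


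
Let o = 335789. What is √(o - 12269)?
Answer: 8*√5055 ≈ 568.79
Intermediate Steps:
√(o - 12269) = √(335789 - 12269) = √323520 = 8*√5055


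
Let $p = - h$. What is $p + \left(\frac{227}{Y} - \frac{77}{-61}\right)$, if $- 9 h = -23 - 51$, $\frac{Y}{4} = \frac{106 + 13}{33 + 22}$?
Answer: $\frac{5035469}{261324} \approx 19.269$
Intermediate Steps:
$Y = \frac{476}{55}$ ($Y = 4 \frac{106 + 13}{33 + 22} = 4 \cdot \frac{119}{55} = \frac{476}{55} \approx 8.6545$)
$h = \frac{74}{9}$ ($h = - \frac{-23 - 51}{9} = \left(- \frac{1}{9}\right) \left(-74\right) = \frac{74}{9} \approx 8.2222$)
$p = - \frac{74}{9}$ ($p = \left(-1\right) \frac{74}{9} = - \frac{74}{9} \approx -8.2222$)
$p + \left(\frac{227}{Y} - \frac{77}{-61}\right) = - \frac{74}{9} + \left(\frac{227}{\frac{476}{55}} - \frac{77}{-61}\right) = - \frac{74}{9} + \left(227 \cdot \frac{55}{476} - - \frac{77}{61}\right) = - \frac{74}{9} + \left(\frac{12485}{476} + \frac{77}{61}\right) = - \frac{74}{9} + \frac{798237}{29036} = \frac{5035469}{261324}$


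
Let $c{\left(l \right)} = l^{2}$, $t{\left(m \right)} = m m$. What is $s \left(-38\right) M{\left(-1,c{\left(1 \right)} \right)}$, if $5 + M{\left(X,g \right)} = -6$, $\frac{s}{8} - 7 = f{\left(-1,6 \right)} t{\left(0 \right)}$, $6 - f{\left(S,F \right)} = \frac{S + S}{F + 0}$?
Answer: $23408$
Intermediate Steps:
$f{\left(S,F \right)} = 6 - \frac{2 S}{F}$ ($f{\left(S,F \right)} = 6 - \frac{S + S}{F + 0} = 6 - \frac{2 S}{F}$)
$t{\left(m \right)} = m^{2}$
$s = 56$ ($s = 56 + 8 \left(6 - - \frac{2}{6}\right) 0^{2} = 56 + 8 \left(6 - \left(-2\right) \frac{1}{6}\right) 0 = 56 + 8 \left(6 + \frac{1}{3}\right) 0 = 56 + 8 \cdot \frac{19}{3} \cdot 0 = 56 + 8 \cdot 0 = 56 + 0 = 56$)
$M{\left(X,g \right)} = -11$ ($M{\left(X,g \right)} = -5 - 6 = -11$)
$s \left(-38\right) M{\left(-1,c{\left(1 \right)} \right)} = 56 \left(-38\right) \left(-11\right) = \left(-2128\right) \left(-11\right) = 23408$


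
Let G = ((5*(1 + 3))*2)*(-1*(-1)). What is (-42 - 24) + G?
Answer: -26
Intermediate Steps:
G = 40 (G = ((5*4)*2)*1 = (20*2)*1 = 40*1 = 40)
(-42 - 24) + G = (-42 - 24) + 40 = -66 + 40 = -26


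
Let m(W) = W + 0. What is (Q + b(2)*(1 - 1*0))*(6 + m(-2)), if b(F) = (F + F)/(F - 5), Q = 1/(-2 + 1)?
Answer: -28/3 ≈ -9.3333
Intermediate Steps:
Q = -1 (Q = 1/(-1) = -1)
b(F) = 2*F/(-5 + F) (b(F) = (2*F)/(-5 + F) = 2*F/(-5 + F))
m(W) = W
(Q + b(2)*(1 - 1*0))*(6 + m(-2)) = (-1 + (2*2/(-5 + 2))*(1 - 1*0))*(6 - 2) = (-1 + (2*2/(-3))*(1 + 0))*4 = (-1 + (2*2*(-⅓))*1)*4 = (-1 - 4/3*1)*4 = (-1 - 4/3)*4 = -7/3*4 = -28/3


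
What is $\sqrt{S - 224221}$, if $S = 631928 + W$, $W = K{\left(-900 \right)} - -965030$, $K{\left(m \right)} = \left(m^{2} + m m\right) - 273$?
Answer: $36 \sqrt{2309} \approx 1729.9$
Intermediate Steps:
$K{\left(m \right)} = -273 + 2 m^{2}$ ($K{\left(m \right)} = \left(m^{2} + m^{2}\right) - 273 = 2 m^{2} - 273 = -273 + 2 m^{2}$)
$W = 2584757$ ($W = \left(-273 + 2 \left(-900\right)^{2}\right) - -965030 = \left(-273 + 2 \cdot 810000\right) + 965030 = \left(-273 + 1620000\right) + 965030 = 1619727 + 965030 = 2584757$)
$S = 3216685$ ($S = 631928 + 2584757 = 3216685$)
$\sqrt{S - 224221} = \sqrt{3216685 - 224221} = \sqrt{2992464} = 36 \sqrt{2309}$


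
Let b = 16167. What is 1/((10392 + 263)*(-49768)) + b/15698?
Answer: 4286502528491/4162152335960 ≈ 1.0299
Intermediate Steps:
1/((10392 + 263)*(-49768)) + b/15698 = 1/((10392 + 263)*(-49768)) + 16167/15698 = -1/49768/10655 + 16167*(1/15698) = (1/10655)*(-1/49768) + 16167/15698 = -1/530278040 + 16167/15698 = 4286502528491/4162152335960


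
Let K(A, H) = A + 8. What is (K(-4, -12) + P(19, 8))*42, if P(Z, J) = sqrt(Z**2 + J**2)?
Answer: 168 + 210*sqrt(17) ≈ 1033.9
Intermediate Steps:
K(A, H) = 8 + A
P(Z, J) = sqrt(J**2 + Z**2)
(K(-4, -12) + P(19, 8))*42 = ((8 - 4) + sqrt(8**2 + 19**2))*42 = (4 + sqrt(64 + 361))*42 = (4 + sqrt(425))*42 = (4 + 5*sqrt(17))*42 = 168 + 210*sqrt(17)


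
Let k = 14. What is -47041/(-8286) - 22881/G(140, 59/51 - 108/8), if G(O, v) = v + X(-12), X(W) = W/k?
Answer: 4683173281/2692950 ≈ 1739.0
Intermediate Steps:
X(W) = W/14
G(O, v) = -6/7 + v (G(O, v) = v + (1/14)*(-12) = v - 6/7 = -6/7 + v)
-47041/(-8286) - 22881/G(140, 59/51 - 108/8) = -47041/(-8286) - 22881/(-6/7 + (59/51 - 108/8)) = -47041*(-1/8286) - 22881/(-6/7 + (59*(1/51) - 108*⅛)) = 47041/8286 - 22881/(-6/7 + (59/51 - 27/2)) = 47041/8286 - 22881/(-6/7 - 1259/102) = 47041/8286 - 22881/(-9425/714) = 47041/8286 - 22881*(-714/9425) = 47041/8286 + 563346/325 = 4683173281/2692950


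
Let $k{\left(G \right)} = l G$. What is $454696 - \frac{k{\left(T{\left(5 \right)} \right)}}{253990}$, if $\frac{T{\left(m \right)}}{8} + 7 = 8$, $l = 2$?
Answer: $\frac{57744118512}{126995} \approx 4.547 \cdot 10^{5}$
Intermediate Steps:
$T{\left(m \right)} = 8$ ($T{\left(m \right)} = -56 + 8 \cdot 8 = -56 + 64 = 8$)
$k{\left(G \right)} = 2 G$
$454696 - \frac{k{\left(T{\left(5 \right)} \right)}}{253990} = 454696 - \frac{2 \cdot 8}{253990} = 454696 - 16 \cdot \frac{1}{253990} = 454696 - \frac{8}{126995} = \frac{57744118512}{126995}$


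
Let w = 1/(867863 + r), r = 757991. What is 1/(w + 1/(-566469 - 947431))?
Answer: -1230690185300/55977 ≈ -2.1986e+7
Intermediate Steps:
w = 1/1625854 (w = 1/(867863 + 757991) = 1/1625854 ≈ 6.1506e-7)
1/(w + 1/(-566469 - 947431)) = 1/(1/1625854 + 1/(-566469 - 947431)) = 1/(1/1625854 + 1/(-1513900)) = 1/(1/1625854 - 1/1513900) = 1/(-55977/1230690185300) = -1230690185300/55977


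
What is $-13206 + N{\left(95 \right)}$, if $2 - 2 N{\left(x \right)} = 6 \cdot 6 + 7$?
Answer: $- \frac{26453}{2} \approx -13227.0$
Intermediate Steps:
$N{\left(x \right)} = - \frac{41}{2}$ ($N{\left(x \right)} = 1 - \frac{6 \cdot 6 + 7}{2} = 1 - \frac{36 + 7}{2} = 1 - \frac{43}{2} = - \frac{41}{2}$)
$-13206 + N{\left(95 \right)} = -13206 - \frac{41}{2} = - \frac{26453}{2}$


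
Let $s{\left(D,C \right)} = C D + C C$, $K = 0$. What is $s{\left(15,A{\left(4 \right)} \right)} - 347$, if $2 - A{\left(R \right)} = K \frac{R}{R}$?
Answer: $-313$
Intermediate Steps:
$A{\left(R \right)} = 2$ ($A{\left(R \right)} = 2 - 0 \frac{R}{R} = 2 - 0 \cdot 1 = 2 - 0 = 2 + 0 = 2$)
$s{\left(D,C \right)} = C^{2} + C D$ ($s{\left(D,C \right)} = C D + C^{2} = C^{2} + C D$)
$s{\left(15,A{\left(4 \right)} \right)} - 347 = 2 \left(2 + 15\right) - 347 = 2 \cdot 17 - 347 = 34 - 347 = -313$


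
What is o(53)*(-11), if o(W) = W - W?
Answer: 0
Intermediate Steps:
o(W) = 0
o(53)*(-11) = 0*(-11) = 0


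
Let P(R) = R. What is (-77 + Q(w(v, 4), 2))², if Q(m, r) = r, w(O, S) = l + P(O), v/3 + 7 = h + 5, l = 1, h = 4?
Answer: 5625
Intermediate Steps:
v = 6 (v = -21 + 3*(4 + 5) = -21 + 3*9 = -21 + 27 = 6)
w(O, S) = 1 + O
(-77 + Q(w(v, 4), 2))² = (-77 + 2)² = (-75)² = 5625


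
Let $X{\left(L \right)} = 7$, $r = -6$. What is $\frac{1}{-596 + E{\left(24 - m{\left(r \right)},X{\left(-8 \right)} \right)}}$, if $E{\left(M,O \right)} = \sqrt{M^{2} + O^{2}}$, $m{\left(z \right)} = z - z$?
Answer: $- \frac{1}{571} \approx -0.0017513$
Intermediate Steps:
$m{\left(z \right)} = 0$
$\frac{1}{-596 + E{\left(24 - m{\left(r \right)},X{\left(-8 \right)} \right)}} = \frac{1}{-596 + \sqrt{\left(24 - 0\right)^{2} + 7^{2}}} = \frac{1}{-596 + \sqrt{\left(24 + 0\right)^{2} + 49}} = \frac{1}{-596 + \sqrt{24^{2} + 49}} = \frac{1}{-596 + \sqrt{576 + 49}} = \frac{1}{-596 + \sqrt{625}} = \frac{1}{-596 + 25} = \frac{1}{-571} = - \frac{1}{571}$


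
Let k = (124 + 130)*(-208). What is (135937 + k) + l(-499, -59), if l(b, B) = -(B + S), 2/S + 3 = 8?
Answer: 415818/5 ≈ 83164.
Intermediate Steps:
S = 2/5 (S = 2/(-3 + 8) = 2/5 ≈ 0.40000)
l(b, B) = -2/5 - B (l(b, B) = -(B + 2/5) = -(2/5 + B) = -2/5 - B)
k = -52832 (k = 254*(-208) = -52832)
(135937 + k) + l(-499, -59) = (135937 - 52832) + (-2/5 - 1*(-59)) = 83105 + (-2/5 + 59) = 83105 + 293/5 = 415818/5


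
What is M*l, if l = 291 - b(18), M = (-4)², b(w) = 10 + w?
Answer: 4208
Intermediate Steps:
M = 16
l = 263 (l = 291 - (10 + 18) = 291 - 1*28 = 291 - 28 = 263)
M*l = 16*263 = 4208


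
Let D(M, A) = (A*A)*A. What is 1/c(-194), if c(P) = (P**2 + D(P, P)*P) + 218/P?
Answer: 97/137401094695 ≈ 7.0596e-10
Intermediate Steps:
D(M, A) = A**3 (D(M, A) = A**2*A = A**3)
c(P) = P**2 + P**4 + 218/P (c(P) = (P**2 + P**3*P) + 218/P = (P**2 + P**4) + 218/P = P**2 + P**4 + 218/P)
1/c(-194) = 1/((218 + (-194)**3 + (-194)**5)/(-194)) = 1/(-(218 - 7301384 - 274794888224)/194) = 1/(-1/194*(-274802189390)) = 1/(137401094695/97) = 97/137401094695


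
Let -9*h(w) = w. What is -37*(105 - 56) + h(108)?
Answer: -1825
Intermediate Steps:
h(w) = -w/9
-37*(105 - 56) + h(108) = -37*(105 - 56) - ⅑*108 = -37*49 - 12 = -1813 - 12 = -1825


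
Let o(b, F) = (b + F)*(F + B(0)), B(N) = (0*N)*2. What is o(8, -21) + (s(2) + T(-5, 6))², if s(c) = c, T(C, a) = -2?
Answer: 273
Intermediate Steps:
B(N) = 0 (B(N) = 0*2 = 0)
o(b, F) = F*(F + b) (o(b, F) = (b + F)*(F + 0) = (F + b)*F = F*(F + b))
o(8, -21) + (s(2) + T(-5, 6))² = -21*(-21 + 8) + (2 - 2)² = -21*(-13) + 0² = 273 + 0 = 273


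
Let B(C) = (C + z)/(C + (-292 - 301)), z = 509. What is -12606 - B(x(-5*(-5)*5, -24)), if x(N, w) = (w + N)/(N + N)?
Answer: -1867438943/148149 ≈ -12605.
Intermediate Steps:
x(N, w) = (N + w)/(2*N) (x(N, w) = (N + w)/((2*N)) = (N + w)*(1/(2*N)) = (N + w)/(2*N))
B(C) = (509 + C)/(-593 + C) (B(C) = (C + 509)/(C + (-292 - 301)) = (509 + C)/(C - 593) = (509 + C)/(-593 + C))
-12606 - B(x(-5*(-5)*5, -24)) = -12606 - (509 + (-5*(-5)*5 - 24)/(2*((-5*(-5)*5))))/(-593 + (-5*(-5)*5 - 24)/(2*((-5*(-5)*5)))) = -12606 - (509 + (25*5 - 24)/(2*((25*5))))/(-593 + (25*5 - 24)/(2*((25*5)))) = -12606 - (509 + (½)*(125 - 24)/125)/(-593 + (½)*(125 - 24)/125) = -12606 - (509 + (½)*(1/125)*101)/(-593 + (½)*(1/125)*101) = -12606 - (509 + 101/250)/(-593 + 101/250) = -12606 - 127351/((-148149/250)*250) = -12606 - (-250)*127351/(148149*250) = -12606 - 1*(-127351/148149) = -12606 + 127351/148149 = -1867438943/148149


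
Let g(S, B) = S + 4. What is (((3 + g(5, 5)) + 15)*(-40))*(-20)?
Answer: 21600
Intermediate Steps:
g(S, B) = 4 + S
(((3 + g(5, 5)) + 15)*(-40))*(-20) = (((3 + (4 + 5)) + 15)*(-40))*(-20) = (((3 + 9) + 15)*(-40))*(-20) = ((12 + 15)*(-40))*(-20) = (27*(-40))*(-20) = -1080*(-20) = 21600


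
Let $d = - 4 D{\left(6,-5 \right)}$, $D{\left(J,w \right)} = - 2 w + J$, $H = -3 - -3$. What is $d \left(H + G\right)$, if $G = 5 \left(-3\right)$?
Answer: $960$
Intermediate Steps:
$G = -15$
$H = 0$ ($H = -3 + 3 = 0$)
$D{\left(J,w \right)} = J - 2 w$
$d = -64$ ($d = - 4 \left(6 - -10\right) = - 4 \left(6 + 10\right) = \left(-4\right) 16 = -64$)
$d \left(H + G\right) = - 64 \left(0 - 15\right) = \left(-64\right) \left(-15\right) = 960$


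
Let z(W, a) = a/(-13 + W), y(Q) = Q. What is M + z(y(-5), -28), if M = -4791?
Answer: -43105/9 ≈ -4789.4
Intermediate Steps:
z(W, a) = a/(-13 + W)
M + z(y(-5), -28) = -4791 - 28/(-13 - 5) = -4791 - 28/(-18) = -4791 - 28*(-1/18) = -4791 + 14/9 = -43105/9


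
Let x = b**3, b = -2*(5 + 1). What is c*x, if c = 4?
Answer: -6912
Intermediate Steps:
b = -12 (b = -2*6 = -12)
x = -1728 (x = (-12)**3 = -1728)
c*x = 4*(-1728) = -6912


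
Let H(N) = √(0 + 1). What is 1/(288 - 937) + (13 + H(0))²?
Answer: 127203/649 ≈ 196.00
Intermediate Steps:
H(N) = 1 (H(N) = √1 = 1)
1/(288 - 937) + (13 + H(0))² = 1/(288 - 937) + (13 + 1)² = 1/(-649) + 14² = -1/649 + 196 = 127203/649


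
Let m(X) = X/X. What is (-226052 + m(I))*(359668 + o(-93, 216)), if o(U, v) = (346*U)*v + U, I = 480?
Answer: 1489873432523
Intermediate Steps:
m(X) = 1
o(U, v) = U + 346*U*v (o(U, v) = 346*U*v + U = U + 346*U*v)
(-226052 + m(I))*(359668 + o(-93, 216)) = (-226052 + 1)*(359668 - 93*(1 + 346*216)) = -226051*(359668 - 93*(1 + 74736)) = -226051*(359668 - 93*74737) = -226051*(359668 - 6950541) = -226051*(-6590873) = 1489873432523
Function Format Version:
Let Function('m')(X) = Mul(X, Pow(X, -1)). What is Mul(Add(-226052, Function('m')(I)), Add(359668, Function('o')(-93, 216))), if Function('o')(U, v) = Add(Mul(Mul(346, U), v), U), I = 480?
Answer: 1489873432523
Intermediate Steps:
Function('m')(X) = 1
Function('o')(U, v) = Add(U, Mul(346, U, v)) (Function('o')(U, v) = Add(Mul(346, U, v), U) = Add(U, Mul(346, U, v)))
Mul(Add(-226052, Function('m')(I)), Add(359668, Function('o')(-93, 216))) = Mul(Add(-226052, 1), Add(359668, Mul(-93, Add(1, Mul(346, 216))))) = Mul(-226051, Add(359668, Mul(-93, Add(1, 74736)))) = Mul(-226051, Add(359668, Mul(-93, 74737))) = Mul(-226051, Add(359668, -6950541)) = Mul(-226051, -6590873) = 1489873432523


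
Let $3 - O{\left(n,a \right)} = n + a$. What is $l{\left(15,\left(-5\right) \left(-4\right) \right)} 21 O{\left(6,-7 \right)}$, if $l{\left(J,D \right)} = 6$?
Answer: $504$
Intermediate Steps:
$O{\left(n,a \right)} = 3 - a - n$ ($O{\left(n,a \right)} = 3 - \left(n + a\right) = 3 - \left(a + n\right) = 3 - a - n$)
$l{\left(15,\left(-5\right) \left(-4\right) \right)} 21 O{\left(6,-7 \right)} = 6 \cdot 21 \left(3 - -7 - 6\right) = 126 \left(3 + 7 - 6\right) = 126 \cdot 4 = 504$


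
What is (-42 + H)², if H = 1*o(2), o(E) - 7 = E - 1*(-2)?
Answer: 961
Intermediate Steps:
o(E) = 9 + E (o(E) = 7 + (E - 1*(-2)) = 7 + (E + 2) = 7 + (2 + E) = 9 + E)
H = 11 (H = 1*(9 + 2) = 1*11 = 11)
(-42 + H)² = (-42 + 11)² = (-31)² = 961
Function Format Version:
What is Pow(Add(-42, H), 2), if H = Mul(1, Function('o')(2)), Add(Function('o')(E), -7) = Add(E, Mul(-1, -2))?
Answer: 961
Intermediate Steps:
Function('o')(E) = Add(9, E) (Function('o')(E) = Add(7, Add(E, Mul(-1, -2))) = Add(7, Add(E, 2)) = Add(7, Add(2, E)) = Add(9, E))
H = 11 (H = Mul(1, Add(9, 2)) = Mul(1, 11) = 11)
Pow(Add(-42, H), 2) = Pow(Add(-42, 11), 2) = Pow(-31, 2) = 961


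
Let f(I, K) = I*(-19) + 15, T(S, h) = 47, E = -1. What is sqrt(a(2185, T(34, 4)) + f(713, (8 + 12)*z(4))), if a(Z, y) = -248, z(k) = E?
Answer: 2*I*sqrt(3445) ≈ 117.39*I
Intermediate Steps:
z(k) = -1
f(I, K) = 15 - 19*I (f(I, K) = -19*I + 15 = 15 - 19*I)
sqrt(a(2185, T(34, 4)) + f(713, (8 + 12)*z(4))) = sqrt(-248 + (15 - 19*713)) = sqrt(-248 + (15 - 13547)) = sqrt(-248 - 13532) = sqrt(-13780) = 2*I*sqrt(3445)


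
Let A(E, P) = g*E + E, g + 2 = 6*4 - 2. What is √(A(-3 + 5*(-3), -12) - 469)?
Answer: 11*I*√7 ≈ 29.103*I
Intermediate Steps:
g = 20 (g = -2 + (6*4 - 2) = -2 + (24 - 2) = -2 + 22 = 20)
A(E, P) = 21*E (A(E, P) = 20*E + E = 21*E)
√(A(-3 + 5*(-3), -12) - 469) = √(21*(-3 + 5*(-3)) - 469) = √(21*(-3 - 15) - 469) = √(21*(-18) - 469) = √(-378 - 469) = √(-847) = 11*I*√7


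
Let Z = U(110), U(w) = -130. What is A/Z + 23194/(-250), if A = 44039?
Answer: -1402497/3250 ≈ -431.54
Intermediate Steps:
Z = -130
A/Z + 23194/(-250) = 44039/(-130) + 23194/(-250) = 44039*(-1/130) + 23194*(-1/250) = -44039/130 - 11597/125 = -1402497/3250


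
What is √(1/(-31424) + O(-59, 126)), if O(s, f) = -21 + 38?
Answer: √262295637/3928 ≈ 4.1231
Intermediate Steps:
O(s, f) = 17
√(1/(-31424) + O(-59, 126)) = √(1/(-31424) + 17) = √(-1/31424 + 17) = √(534207/31424) = √262295637/3928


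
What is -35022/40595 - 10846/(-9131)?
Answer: 5239456/16116215 ≈ 0.32510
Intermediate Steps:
-35022/40595 - 10846/(-9131) = -35022*1/40595 - 10846*(-1/9131) = -35022/40595 + 10846/9131 = 5239456/16116215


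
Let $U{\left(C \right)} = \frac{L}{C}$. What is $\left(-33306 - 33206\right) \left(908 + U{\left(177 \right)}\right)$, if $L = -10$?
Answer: $- \frac{10688877472}{177} \approx -6.0389 \cdot 10^{7}$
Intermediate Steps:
$U{\left(C \right)} = - \frac{10}{C}$
$\left(-33306 - 33206\right) \left(908 + U{\left(177 \right)}\right) = \left(-33306 - 33206\right) \left(908 - \frac{10}{177}\right) = - 66512 \left(908 - \frac{10}{177}\right) = \left(-66512\right) \frac{160706}{177} = - \frac{10688877472}{177}$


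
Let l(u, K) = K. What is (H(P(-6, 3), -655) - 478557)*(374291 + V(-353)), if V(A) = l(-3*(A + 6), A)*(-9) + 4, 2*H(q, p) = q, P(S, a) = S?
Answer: -180643000320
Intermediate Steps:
H(q, p) = q/2
V(A) = 4 - 9*A (V(A) = A*(-9) + 4 = -9*A + 4 = 4 - 9*A)
(H(P(-6, 3), -655) - 478557)*(374291 + V(-353)) = ((½)*(-6) - 478557)*(374291 + (4 - 9*(-353))) = (-3 - 478557)*(374291 + (4 + 3177)) = -478560*(374291 + 3181) = -478560*377472 = -180643000320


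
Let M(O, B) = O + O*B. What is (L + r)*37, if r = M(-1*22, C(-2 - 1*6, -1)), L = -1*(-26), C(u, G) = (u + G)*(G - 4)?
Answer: -36482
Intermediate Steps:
C(u, G) = (-4 + G)*(G + u) (C(u, G) = (G + u)*(-4 + G) = (-4 + G)*(G + u))
L = 26
M(O, B) = O + B*O
r = -1012 (r = (-1*22)*(1 + ((-1)² - 4*(-1) - 4*(-2 - 1*6) - (-2 - 1*6))) = -22*(1 + (1 + 4 - 4*(-2 - 6) - (-2 - 6))) = -22*(1 + (1 + 4 - 4*(-8) - 1*(-8))) = -22*(1 + (1 + 4 + 32 + 8)) = -22*(1 + 45) = -22*46 = -1012)
(L + r)*37 = (26 - 1012)*37 = -986*37 = -36482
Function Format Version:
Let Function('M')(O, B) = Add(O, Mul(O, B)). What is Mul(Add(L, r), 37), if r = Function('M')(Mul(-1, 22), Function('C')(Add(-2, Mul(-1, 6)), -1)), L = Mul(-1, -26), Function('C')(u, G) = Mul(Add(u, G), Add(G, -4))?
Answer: -36482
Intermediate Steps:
Function('C')(u, G) = Mul(Add(-4, G), Add(G, u)) (Function('C')(u, G) = Mul(Add(G, u), Add(-4, G)) = Mul(Add(-4, G), Add(G, u)))
L = 26
Function('M')(O, B) = Add(O, Mul(B, O))
r = -1012 (r = Mul(Mul(-1, 22), Add(1, Add(Pow(-1, 2), Mul(-4, -1), Mul(-4, Add(-2, Mul(-1, 6))), Mul(-1, Add(-2, Mul(-1, 6)))))) = Mul(-22, Add(1, Add(1, 4, Mul(-4, Add(-2, -6)), Mul(-1, Add(-2, -6))))) = Mul(-22, Add(1, Add(1, 4, Mul(-4, -8), Mul(-1, -8)))) = Mul(-22, Add(1, Add(1, 4, 32, 8))) = Mul(-22, Add(1, 45)) = Mul(-22, 46) = -1012)
Mul(Add(L, r), 37) = Mul(Add(26, -1012), 37) = Mul(-986, 37) = -36482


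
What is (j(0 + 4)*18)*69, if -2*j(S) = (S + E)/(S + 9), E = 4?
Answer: -4968/13 ≈ -382.15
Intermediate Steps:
j(S) = -(4 + S)/(2*(9 + S)) (j(S) = -(S + 4)/(2*(S + 9)) = -(4 + S)/(2*(9 + S)))
(j(0 + 4)*18)*69 = (((-4 - (0 + 4))/(2*(9 + (0 + 4))))*18)*69 = (((-4 - 1*4)/(2*(9 + 4)))*18)*69 = (((½)*(-4 - 4)/13)*18)*69 = (((½)*(1/13)*(-8))*18)*69 = -4/13*18*69 = -72/13*69 = -4968/13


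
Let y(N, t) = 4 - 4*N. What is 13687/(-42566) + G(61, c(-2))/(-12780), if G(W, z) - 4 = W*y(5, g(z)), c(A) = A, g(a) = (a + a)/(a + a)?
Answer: -3709603/15110930 ≈ -0.24549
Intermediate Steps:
g(a) = 1 (g(a) = (2*a)/((2*a)) = (2*a)*(1/(2*a)) = 1)
G(W, z) = 4 - 16*W (G(W, z) = 4 + W*(4 - 4*5) = 4 + W*(4 - 20) = 4 + W*(-16) = 4 - 16*W)
13687/(-42566) + G(61, c(-2))/(-12780) = 13687/(-42566) + (4 - 16*61)/(-12780) = 13687*(-1/42566) + (4 - 976)*(-1/12780) = -13687/42566 - 972*(-1/12780) = -13687/42566 + 27/355 = -3709603/15110930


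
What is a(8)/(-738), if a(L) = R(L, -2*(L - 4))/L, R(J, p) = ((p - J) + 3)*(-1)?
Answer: -13/5904 ≈ -0.0022019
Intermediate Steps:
R(J, p) = -3 + J - p (R(J, p) = (3 + p - J)*(-1) = -3 + J - p)
a(L) = (-11 + 3*L)/L (a(L) = (-3 + L - (-2)*(L - 4))/L = (-3 + L - (-2)*(-4 + L))/L = (-3 + L - (8 - 2*L))/L = (-3 + L + (-8 + 2*L))/L = (-11 + 3*L)/L)
a(8)/(-738) = (3 - 11/8)/(-738) = (3 - 11*⅛)*(-1/738) = (3 - 11/8)*(-1/738) = (13/8)*(-1/738) = -13/5904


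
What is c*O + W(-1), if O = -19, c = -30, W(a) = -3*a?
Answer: 573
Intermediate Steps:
c*O + W(-1) = -30*(-19) - 3*(-1) = 570 + 3 = 573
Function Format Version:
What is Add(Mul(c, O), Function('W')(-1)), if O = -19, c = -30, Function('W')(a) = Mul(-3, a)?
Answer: 573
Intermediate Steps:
Add(Mul(c, O), Function('W')(-1)) = Add(Mul(-30, -19), Mul(-3, -1)) = Add(570, 3) = 573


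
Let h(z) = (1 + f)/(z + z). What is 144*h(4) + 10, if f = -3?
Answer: -26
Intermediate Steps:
h(z) = -1/z (h(z) = (1 - 3)/(z + z) = -2*1/(2*z) = -1/z)
144*h(4) + 10 = 144*(-1/4) + 10 = -36 + 10 = -26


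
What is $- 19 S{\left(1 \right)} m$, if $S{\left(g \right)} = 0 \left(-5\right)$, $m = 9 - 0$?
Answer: $0$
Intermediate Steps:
$m = 9$ ($m = 9 + 0 = 9$)
$S{\left(g \right)} = 0$
$- 19 S{\left(1 \right)} m = \left(-19\right) 0 \cdot 9 = 0 \cdot 9 = 0$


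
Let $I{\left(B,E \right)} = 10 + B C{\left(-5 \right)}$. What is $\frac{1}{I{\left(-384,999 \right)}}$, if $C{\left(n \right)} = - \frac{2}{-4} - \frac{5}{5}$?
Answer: $\frac{1}{202} \approx 0.0049505$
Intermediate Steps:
$C{\left(n \right)} = - \frac{1}{2}$ ($C{\left(n \right)} = \left(-2\right) \left(- \frac{1}{4}\right) - 1 = \frac{1}{2} - 1 = - \frac{1}{2}$)
$I{\left(B,E \right)} = 10 - \frac{B}{2}$ ($I{\left(B,E \right)} = 10 + B \left(- \frac{1}{2}\right) = 10 - \frac{B}{2}$)
$\frac{1}{I{\left(-384,999 \right)}} = \frac{1}{10 - -192} = \frac{1}{10 + 192} = \frac{1}{202}$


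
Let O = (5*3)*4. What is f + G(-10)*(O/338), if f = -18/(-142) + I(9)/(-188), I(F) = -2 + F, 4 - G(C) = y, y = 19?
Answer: -5804645/2255812 ≈ -2.5732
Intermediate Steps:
G(C) = -15 (G(C) = 4 - 1*19 = 4 - 19 = -15)
O = 60 (O = 15*4 = 60)
f = 1195/13348 (f = -18/(-142) + (-2 + 9)/(-188) = -18*(-1/142) + 7*(-1/188) = 9/71 - 7/188 = 1195/13348 ≈ 0.089527)
f + G(-10)*(O/338) = 1195/13348 - 900/338 = 1195/13348 - 15*30/169 = 1195/13348 - 450/169 = -5804645/2255812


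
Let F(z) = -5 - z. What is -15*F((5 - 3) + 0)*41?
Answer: 4305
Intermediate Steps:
-15*F((5 - 3) + 0)*41 = -15*(-5 - ((5 - 3) + 0))*41 = -15*(-5 - (2 + 0))*41 = -15*(-5 - 1*2)*41 = -15*(-5 - 2)*41 = -15*(-7)*41 = 105*41 = 4305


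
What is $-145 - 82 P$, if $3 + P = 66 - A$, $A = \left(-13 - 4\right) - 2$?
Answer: $-6869$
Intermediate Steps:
$A = -19$ ($A = -17 - 2 = -19$)
$P = 82$ ($P = -3 + \left(66 - -19\right) = -3 + \left(66 + 19\right) = -3 + 85 = 82$)
$-145 - 82 P = -145 - 6724 = -6869$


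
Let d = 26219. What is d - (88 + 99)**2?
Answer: -8750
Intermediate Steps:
d - (88 + 99)**2 = 26219 - (88 + 99)**2 = 26219 - 1*187**2 = 26219 - 1*34969 = 26219 - 34969 = -8750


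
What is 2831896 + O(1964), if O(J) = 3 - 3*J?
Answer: 2826007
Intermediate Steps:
2831896 + O(1964) = 2831896 + (3 - 3*1964) = 2831896 + (3 - 5892) = 2831896 - 5889 = 2826007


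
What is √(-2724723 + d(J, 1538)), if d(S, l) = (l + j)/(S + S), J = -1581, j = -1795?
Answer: I*√27242444573778/3162 ≈ 1650.7*I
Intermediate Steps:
d(S, l) = (-1795 + l)/(2*S) (d(S, l) = (l - 1795)/(S + S) = (-1795 + l)/((2*S)) = (-1795 + l)*(1/(2*S)) = (-1795 + l)/(2*S))
√(-2724723 + d(J, 1538)) = √(-2724723 + (½)*(-1795 + 1538)/(-1581)) = √(-2724723 + (½)*(-1/1581)*(-257)) = √(-2724723 + 257/3162) = √(-8615573869/3162) = I*√27242444573778/3162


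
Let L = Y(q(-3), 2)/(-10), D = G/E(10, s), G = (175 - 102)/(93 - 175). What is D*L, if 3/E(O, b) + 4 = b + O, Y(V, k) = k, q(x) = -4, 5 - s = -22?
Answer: 803/410 ≈ 1.9585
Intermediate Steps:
s = 27 (s = 5 - 1*(-22) = 5 + 22 = 27)
E(O, b) = 3/(-4 + O + b) (E(O, b) = 3/(-4 + (b + O)) = 3/(-4 + (O + b)) = 3/(-4 + O + b))
G = -73/82 (G = 73/(-82) = 73*(-1/82) = -73/82 ≈ -0.89024)
D = -803/82 (D = -73/(82*(3/(-4 + 10 + 27))) = -73/(82*(3/33)) = -73/(82*(3*(1/33))) = -73/(82*1/11) = -73/82*11 = -803/82 ≈ -9.7927)
L = -⅕ (L = 2/(-10) = 2*(-⅒) = -⅕ ≈ -0.20000)
D*L = -803/82*(-⅕) = 803/410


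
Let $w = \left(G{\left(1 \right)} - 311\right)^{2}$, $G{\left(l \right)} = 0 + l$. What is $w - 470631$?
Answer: $-374531$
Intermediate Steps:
$G{\left(l \right)} = l$
$w = 96100$ ($w = \left(1 - 311\right)^{2} = \left(-310\right)^{2} = 96100$)
$w - 470631 = 96100 - 470631 = -374531$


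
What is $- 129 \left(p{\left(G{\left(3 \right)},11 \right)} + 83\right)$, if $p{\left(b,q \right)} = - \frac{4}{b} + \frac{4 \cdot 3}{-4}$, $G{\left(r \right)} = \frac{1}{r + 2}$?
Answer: $-7740$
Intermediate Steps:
$G{\left(r \right)} = \frac{1}{2 + r}$
$p{\left(b,q \right)} = -3 - \frac{4}{b}$ ($p{\left(b,q \right)} = - \frac{4}{b} + 12 \left(- \frac{1}{4}\right) = - \frac{4}{b} - 3 = -3 - \frac{4}{b}$)
$- 129 \left(p{\left(G{\left(3 \right)},11 \right)} + 83\right) = - 129 \left(\left(-3 - \frac{4}{\frac{1}{2 + 3}}\right) + 83\right) = - 129 \left(\left(-3 - \frac{4}{\frac{1}{5}}\right) + 83\right) = - 129 \left(\left(-3 - 4 \frac{1}{\frac{1}{5}}\right) + 83\right) = - 129 \left(\left(-3 - 20\right) + 83\right) = - 129 \left(-23 + 83\right) = \left(-129\right) 60 = -7740$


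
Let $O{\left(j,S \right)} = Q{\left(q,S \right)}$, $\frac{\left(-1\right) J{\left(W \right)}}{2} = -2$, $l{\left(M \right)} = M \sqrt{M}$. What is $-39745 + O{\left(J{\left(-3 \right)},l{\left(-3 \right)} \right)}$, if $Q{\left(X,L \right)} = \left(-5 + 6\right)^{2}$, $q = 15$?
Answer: $-39744$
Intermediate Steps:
$l{\left(M \right)} = M^{\frac{3}{2}}$
$J{\left(W \right)} = 4$ ($J{\left(W \right)} = \left(-2\right) \left(-2\right) = 4$)
$Q{\left(X,L \right)} = 1$ ($Q{\left(X,L \right)} = 1^{2} = 1$)
$O{\left(j,S \right)} = 1$
$-39745 + O{\left(J{\left(-3 \right)},l{\left(-3 \right)} \right)} = -39745 + 1 = -39744$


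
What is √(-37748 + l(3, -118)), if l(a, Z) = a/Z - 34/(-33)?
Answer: I*√572366595306/3894 ≈ 194.29*I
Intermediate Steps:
l(a, Z) = 34/33 + a/Z (l(a, Z) = a/Z - 34*(-1/33) = a/Z + 34/33 = 34/33 + a/Z)
√(-37748 + l(3, -118)) = √(-37748 + (34/33 + 3/(-118))) = √(-37748 + (34/33 + 3*(-1/118))) = √(-37748 + (34/33 - 3/118)) = √(-37748 + 3913/3894) = √(-146986799/3894) = I*√572366595306/3894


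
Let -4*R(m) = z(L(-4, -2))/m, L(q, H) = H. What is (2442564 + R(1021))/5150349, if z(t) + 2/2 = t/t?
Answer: 14284/30119 ≈ 0.47425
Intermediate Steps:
z(t) = 0 (z(t) = -1 + t/t = -1 + 1 = 0)
R(m) = 0 (R(m) = -0/m = -1/4*0 = 0)
(2442564 + R(1021))/5150349 = (2442564 + 0)/5150349 = 2442564*(1/5150349) = 14284/30119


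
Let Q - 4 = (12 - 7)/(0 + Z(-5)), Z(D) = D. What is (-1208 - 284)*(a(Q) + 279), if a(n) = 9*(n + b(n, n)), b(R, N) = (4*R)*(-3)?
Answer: 26856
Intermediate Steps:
b(R, N) = -12*R
Q = 3 (Q = 4 + (12 - 7)/(0 - 5) = 4 + 5/(-5) = 4 + 5*(-⅕) = 4 - 1 = 3)
a(n) = -99*n (a(n) = 9*(n - 12*n) = 9*(-11*n) = -99*n)
(-1208 - 284)*(a(Q) + 279) = (-1208 - 284)*(-99*3 + 279) = -1492*(-297 + 279) = -1492*(-18) = 26856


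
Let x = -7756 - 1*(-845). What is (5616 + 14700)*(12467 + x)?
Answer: 112875696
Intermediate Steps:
x = -6911 (x = -7756 + 845 = -6911)
(5616 + 14700)*(12467 + x) = (5616 + 14700)*(12467 - 6911) = 20316*5556 = 112875696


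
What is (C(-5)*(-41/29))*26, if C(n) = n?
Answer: 5330/29 ≈ 183.79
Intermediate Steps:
(C(-5)*(-41/29))*26 = -(-205)/29*26 = -5*(-41/29)*26 = (205/29)*26 = 5330/29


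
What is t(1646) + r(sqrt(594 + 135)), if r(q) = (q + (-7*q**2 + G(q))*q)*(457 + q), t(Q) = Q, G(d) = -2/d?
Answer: -66672258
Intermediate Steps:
r(q) = (457 + q)*(q + q*(-7*q**2 - 2/q)) (r(q) = (q + (-7*q**2 - 2/q)*q)*(457 + q) = (q + q*(-7*q**2 - 2/q))*(457 + q) = (457 + q)*(q + q*(-7*q**2 - 2/q)))
t(1646) + r(sqrt(594 + 135)) = 1646 + (-914 + sqrt(594 + 135)*(455 + sqrt(594 + 135) - 3199*(sqrt(594 + 135))**2 - 7*(594 + 135)**(3/2))) = 1646 + (-914 + sqrt(729)*(455 + sqrt(729) - 3199*(sqrt(729))**2 - 7*(sqrt(729))**3)) = 1646 + (-914 + 27*(455 + 27 - 3199*27**2 - 7*27**3)) = 1646 + (-914 + 27*(455 + 27 - 3199*729 - 7*19683)) = 1646 + (-914 + 27*(455 + 27 - 2332071 - 137781)) = 1646 + (-914 + 27*(-2469370)) = 1646 + (-914 - 66672990) = 1646 - 66673904 = -66672258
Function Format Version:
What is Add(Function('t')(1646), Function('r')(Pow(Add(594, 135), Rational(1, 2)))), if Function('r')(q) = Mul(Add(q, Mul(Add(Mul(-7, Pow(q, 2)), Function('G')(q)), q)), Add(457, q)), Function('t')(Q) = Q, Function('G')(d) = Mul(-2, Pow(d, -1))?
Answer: -66672258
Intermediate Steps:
Function('r')(q) = Mul(Add(457, q), Add(q, Mul(q, Add(Mul(-7, Pow(q, 2)), Mul(-2, Pow(q, -1)))))) (Function('r')(q) = Mul(Add(q, Mul(Add(Mul(-7, Pow(q, 2)), Mul(-2, Pow(q, -1))), q)), Add(457, q)) = Mul(Add(q, Mul(q, Add(Mul(-7, Pow(q, 2)), Mul(-2, Pow(q, -1))))), Add(457, q)) = Mul(Add(457, q), Add(q, Mul(q, Add(Mul(-7, Pow(q, 2)), Mul(-2, Pow(q, -1)))))))
Add(Function('t')(1646), Function('r')(Pow(Add(594, 135), Rational(1, 2)))) = Add(1646, Add(-914, Mul(Pow(Add(594, 135), Rational(1, 2)), Add(455, Pow(Add(594, 135), Rational(1, 2)), Mul(-3199, Pow(Pow(Add(594, 135), Rational(1, 2)), 2)), Mul(-7, Pow(Pow(Add(594, 135), Rational(1, 2)), 3)))))) = Add(1646, Add(-914, Mul(Pow(729, Rational(1, 2)), Add(455, Pow(729, Rational(1, 2)), Mul(-3199, Pow(Pow(729, Rational(1, 2)), 2)), Mul(-7, Pow(Pow(729, Rational(1, 2)), 3)))))) = Add(1646, Add(-914, Mul(27, Add(455, 27, Mul(-3199, Pow(27, 2)), Mul(-7, Pow(27, 3)))))) = Add(1646, Add(-914, Mul(27, Add(455, 27, Mul(-3199, 729), Mul(-7, 19683))))) = Add(1646, Add(-914, Mul(27, Add(455, 27, -2332071, -137781)))) = Add(1646, Add(-914, Mul(27, -2469370))) = Add(1646, Add(-914, -66672990)) = Add(1646, -66673904) = -66672258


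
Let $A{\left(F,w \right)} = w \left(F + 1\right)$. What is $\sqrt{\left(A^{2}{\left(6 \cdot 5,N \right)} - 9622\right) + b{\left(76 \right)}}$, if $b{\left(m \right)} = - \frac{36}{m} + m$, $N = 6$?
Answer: $\frac{\sqrt{9042879}}{19} \approx 158.27$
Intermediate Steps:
$A{\left(F,w \right)} = w \left(1 + F\right)$
$b{\left(m \right)} = m - \frac{36}{m}$
$\sqrt{\left(A^{2}{\left(6 \cdot 5,N \right)} - 9622\right) + b{\left(76 \right)}} = \sqrt{\left(\left(6 \left(1 + 6 \cdot 5\right)\right)^{2} - 9622\right) + \left(76 - \frac{36}{76}\right)} = \sqrt{\left(\left(6 \left(1 + 30\right)\right)^{2} - 9622\right) + \left(76 - \frac{9}{19}\right)} = \sqrt{\left(\left(6 \cdot 31\right)^{2} - 9622\right) + \left(76 - \frac{9}{19}\right)} = \sqrt{\left(186^{2} - 9622\right) + \frac{1435}{19}} = \sqrt{\left(34596 - 9622\right) + \frac{1435}{19}} = \sqrt{24974 + \frac{1435}{19}} = \sqrt{\frac{475941}{19}} = \frac{\sqrt{9042879}}{19}$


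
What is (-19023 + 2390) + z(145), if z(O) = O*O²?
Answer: 3031992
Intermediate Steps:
z(O) = O³
(-19023 + 2390) + z(145) = (-19023 + 2390) + 145³ = -16633 + 3048625 = 3031992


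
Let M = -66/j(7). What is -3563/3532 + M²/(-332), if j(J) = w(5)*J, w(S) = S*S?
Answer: -9060546973/8977902500 ≈ -1.0092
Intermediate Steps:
w(S) = S²
j(J) = 25*J (j(J) = 5²*J = 25*J)
M = -66/175 (M = -66/(25*7) = -66/175 ≈ -0.37714)
-3563/3532 + M²/(-332) = -3563/3532 + (-66/175)²/(-332) = -3563*1/3532 + (4356/30625)*(-1/332) = -3563/3532 - 1089/2541875 = -9060546973/8977902500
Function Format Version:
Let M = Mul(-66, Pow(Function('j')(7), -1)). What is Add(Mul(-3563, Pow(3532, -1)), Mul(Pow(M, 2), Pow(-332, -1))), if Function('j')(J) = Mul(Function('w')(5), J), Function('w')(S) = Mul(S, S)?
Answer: Rational(-9060546973, 8977902500) ≈ -1.0092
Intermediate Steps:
Function('w')(S) = Pow(S, 2)
Function('j')(J) = Mul(25, J) (Function('j')(J) = Mul(Pow(5, 2), J) = Mul(25, J))
M = Rational(-66, 175) (M = Mul(-66, Pow(Mul(25, 7), -1)) = Mul(-66, Pow(175, -1)) = Mul(-66, Rational(1, 175)) = Rational(-66, 175) ≈ -0.37714)
Add(Mul(-3563, Pow(3532, -1)), Mul(Pow(M, 2), Pow(-332, -1))) = Add(Mul(-3563, Pow(3532, -1)), Mul(Pow(Rational(-66, 175), 2), Pow(-332, -1))) = Add(Mul(-3563, Rational(1, 3532)), Mul(Rational(4356, 30625), Rational(-1, 332))) = Add(Rational(-3563, 3532), Rational(-1089, 2541875)) = Rational(-9060546973, 8977902500)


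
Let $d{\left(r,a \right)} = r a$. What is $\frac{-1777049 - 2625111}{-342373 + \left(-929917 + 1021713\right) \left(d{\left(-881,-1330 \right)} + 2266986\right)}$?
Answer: $- \frac{4402160}{315660031563} \approx -1.3946 \cdot 10^{-5}$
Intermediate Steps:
$d{\left(r,a \right)} = a r$
$\frac{-1777049 - 2625111}{-342373 + \left(-929917 + 1021713\right) \left(d{\left(-881,-1330 \right)} + 2266986\right)} = \frac{-1777049 - 2625111}{-342373 + \left(-929917 + 1021713\right) \left(\left(-1330\right) \left(-881\right) + 2266986\right)} = - \frac{4402160}{-342373 + 91796 \left(1171730 + 2266986\right)} = - \frac{4402160}{-342373 + 91796 \cdot 3438716} = - \frac{4402160}{-342373 + 315660373936} = - \frac{4402160}{315660031563}$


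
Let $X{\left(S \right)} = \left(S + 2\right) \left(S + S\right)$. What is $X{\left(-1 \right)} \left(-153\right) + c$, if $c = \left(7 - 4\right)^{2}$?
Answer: $315$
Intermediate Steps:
$X{\left(S \right)} = 2 S \left(2 + S\right)$ ($X{\left(S \right)} = \left(2 + S\right) 2 S = 2 S \left(2 + S\right)$)
$c = 9$ ($c = 3^{2} = 9$)
$X{\left(-1 \right)} \left(-153\right) + c = 2 \left(-1\right) \left(2 - 1\right) \left(-153\right) + 9 = 2 \left(-1\right) 1 \left(-153\right) + 9 = \left(-2\right) \left(-153\right) + 9 = 306 + 9 = 315$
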